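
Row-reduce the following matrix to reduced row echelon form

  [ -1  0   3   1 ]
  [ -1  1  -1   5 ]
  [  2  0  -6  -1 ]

[[1, 0, -3, 0], [0, 1, -4, 0], [0, 0, 0, 1]]

Multiply R1 by -1.
  [  1  0  -3  -1 ]
  [ -1  1  -1   5 ]
  [  2  0  -6  -1 ]
Add R1 to R2.
  [ 1  0  -3  -1 ]
  [ 0  1  -4   4 ]
  [ 2  0  -6  -1 ]
Subtract 2 times R1 from R3.
  [ 1  0  -3  -1 ]
  [ 0  1  -4   4 ]
  [ 0  0   0   1 ]
Subtract 4 times R3 from R2.
  [ 1  0  -3  -1 ]
  [ 0  1  -4   0 ]
  [ 0  0   0   1 ]
Add R3 to R1.
  [ 1  0  -3  0 ]
  [ 0  1  -4  0 ]
  [ 0  0   0  1 ]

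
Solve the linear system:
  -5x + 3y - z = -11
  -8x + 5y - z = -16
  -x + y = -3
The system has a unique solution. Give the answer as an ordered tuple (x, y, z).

Form the augmented matrix and row-reduce:
  [ -5  3  -1  |  -11 ]
  [ -8  5  -1  |  -16 ]
  [ -1  1   0  |   -3 ]
R1 → -1/5·R1
  [  1  -3/5  1/5  |  11/5 ]
  [ -8     5   -1  |   -16 ]
  [ -1     1    0  |    -3 ]
R2 → R2 + 8·R1
  [  1  -3/5  1/5  |  11/5 ]
  [  0   1/5  3/5  |   8/5 ]
  [ -1     1    0  |    -3 ]
R3 → R3 + R1
  [ 1  -3/5  1/5  |  11/5 ]
  [ 0   1/5  3/5  |   8/5 ]
  [ 0   2/5  1/5  |  -4/5 ]
R2 → 5·R2
  [ 1  -3/5  1/5  |  11/5 ]
  [ 0     1    3  |     8 ]
  [ 0   2/5  1/5  |  -4/5 ]
R3 → R3 − 2/5·R2
  [ 1  -3/5  1/5  |  11/5 ]
  [ 0     1    3  |     8 ]
  [ 0     0   -1  |    -4 ]
R3 → -1·R3
  [ 1  -3/5  1/5  |  11/5 ]
  [ 0     1    3  |     8 ]
  [ 0     0    1  |     4 ]
R2 → R2 − 3·R3
  [ 1  -3/5  1/5  |  11/5 ]
  [ 0     1    0  |    -4 ]
  [ 0     0    1  |     4 ]
R1 → R1 − 1/5·R3
  [ 1  -3/5  0  |  7/5 ]
  [ 0     1  0  |   -4 ]
  [ 0     0  1  |    4 ]
R1 → R1 + 3/5·R2
  [ 1  0  0  |  -1 ]
  [ 0  1  0  |  -4 ]
  [ 0  0  1  |   4 ]
Reading off the last column: x = -1, y = -4, z = 4.

(-1, -4, 4)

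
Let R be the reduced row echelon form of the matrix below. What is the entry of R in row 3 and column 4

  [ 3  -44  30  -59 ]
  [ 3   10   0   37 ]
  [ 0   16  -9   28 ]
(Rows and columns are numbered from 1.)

4

R1 -> 1/3·R1
R2 -> R2 − 3·R1
R2 -> 1/54·R2
R3 -> R3 − 16·R2
R3 -> -9·R3
R2 -> R2 + 5/9·R3
R1 -> R1 − 10·R3
R1 -> R1 + 44/3·R2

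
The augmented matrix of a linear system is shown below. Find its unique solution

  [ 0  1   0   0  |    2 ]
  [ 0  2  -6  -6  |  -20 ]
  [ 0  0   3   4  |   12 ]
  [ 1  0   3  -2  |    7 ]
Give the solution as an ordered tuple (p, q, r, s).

(-5, 2, 4, 0)

ρ1 <-> ρ4
  [ 1  0   3  -2  |    7 ]
  [ 0  2  -6  -6  |  -20 ]
  [ 0  0   3   4  |   12 ]
  [ 0  1   0   0  |    2 ]
ρ2 := 1/2·ρ2
  [ 1  0   3  -2  |    7 ]
  [ 0  1  -3  -3  |  -10 ]
  [ 0  0   3   4  |   12 ]
  [ 0  1   0   0  |    2 ]
ρ4 := ρ4 − ρ2
  [ 1  0   3  -2  |    7 ]
  [ 0  1  -3  -3  |  -10 ]
  [ 0  0   3   4  |   12 ]
  [ 0  0   3   3  |   12 ]
ρ3 := 1/3·ρ3
  [ 1  0   3   -2  |    7 ]
  [ 0  1  -3   -3  |  -10 ]
  [ 0  0   1  4/3  |    4 ]
  [ 0  0   3    3  |   12 ]
ρ4 := ρ4 − 3·ρ3
  [ 1  0   3   -2  |    7 ]
  [ 0  1  -3   -3  |  -10 ]
  [ 0  0   1  4/3  |    4 ]
  [ 0  0   0   -1  |    0 ]
ρ4 := -1·ρ4
  [ 1  0   3   -2  |    7 ]
  [ 0  1  -3   -3  |  -10 ]
  [ 0  0   1  4/3  |    4 ]
  [ 0  0   0    1  |    0 ]
ρ3 := ρ3 − 4/3·ρ4
  [ 1  0   3  -2  |    7 ]
  [ 0  1  -3  -3  |  -10 ]
  [ 0  0   1   0  |    4 ]
  [ 0  0   0   1  |    0 ]
ρ2 := ρ2 + 3·ρ4
  [ 1  0   3  -2  |    7 ]
  [ 0  1  -3   0  |  -10 ]
  [ 0  0   1   0  |    4 ]
  [ 0  0   0   1  |    0 ]
ρ1 := ρ1 + 2·ρ4
  [ 1  0   3  0  |    7 ]
  [ 0  1  -3  0  |  -10 ]
  [ 0  0   1  0  |    4 ]
  [ 0  0   0  1  |    0 ]
ρ2 := ρ2 + 3·ρ3
  [ 1  0  3  0  |  7 ]
  [ 0  1  0  0  |  2 ]
  [ 0  0  1  0  |  4 ]
  [ 0  0  0  1  |  0 ]
ρ1 := ρ1 − 3·ρ3
  [ 1  0  0  0  |  -5 ]
  [ 0  1  0  0  |   2 ]
  [ 0  0  1  0  |   4 ]
  [ 0  0  0  1  |   0 ]
Reading off the last column: p = -5, q = 2, r = 4, s = 0.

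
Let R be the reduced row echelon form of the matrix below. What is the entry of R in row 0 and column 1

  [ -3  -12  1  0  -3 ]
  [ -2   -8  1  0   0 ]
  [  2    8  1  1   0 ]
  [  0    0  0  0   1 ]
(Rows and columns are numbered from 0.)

Multiply ρ1 by -1/3.
Add 2 times ρ1 to ρ2.
Subtract 2 times ρ1 from ρ3.
Multiply ρ2 by 3.
Subtract 5/3 times ρ2 from ρ3.
Add 12 times ρ4 to ρ3.
Subtract 6 times ρ4 from ρ2.
Subtract ρ4 from ρ1.
Add 1/3 times ρ2 to ρ1.

4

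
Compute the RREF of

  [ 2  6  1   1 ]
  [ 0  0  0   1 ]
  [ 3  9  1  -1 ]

ρ1 -> 1/2·ρ1
  [ 1  3  1/2  1/2 ]
  [ 0  0    0    1 ]
  [ 3  9    1   -1 ]
ρ3 -> ρ3 − 3·ρ1
  [ 1  3   1/2   1/2 ]
  [ 0  0     0     1 ]
  [ 0  0  -1/2  -5/2 ]
ρ2 <-> ρ3
  [ 1  3   1/2   1/2 ]
  [ 0  0  -1/2  -5/2 ]
  [ 0  0     0     1 ]
ρ2 -> -2·ρ2
  [ 1  3  1/2  1/2 ]
  [ 0  0    1    5 ]
  [ 0  0    0    1 ]
ρ2 -> ρ2 − 5·ρ3
  [ 1  3  1/2  1/2 ]
  [ 0  0    1    0 ]
  [ 0  0    0    1 ]
ρ1 -> ρ1 − 1/2·ρ3
  [ 1  3  1/2  0 ]
  [ 0  0    1  0 ]
  [ 0  0    0  1 ]
ρ1 -> ρ1 − 1/2·ρ2
  [ 1  3  0  0 ]
  [ 0  0  1  0 ]
  [ 0  0  0  1 ]

[[1, 3, 0, 0], [0, 0, 1, 0], [0, 0, 0, 1]]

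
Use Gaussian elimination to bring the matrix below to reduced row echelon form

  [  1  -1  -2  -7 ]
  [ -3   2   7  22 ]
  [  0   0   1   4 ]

r2 -> r2 + 3·r1
  [ 1  -1  -2  -7 ]
  [ 0  -1   1   1 ]
  [ 0   0   1   4 ]
r2 -> -1·r2
  [ 1  -1  -2  -7 ]
  [ 0   1  -1  -1 ]
  [ 0   0   1   4 ]
r2 -> r2 + r3
  [ 1  -1  -2  -7 ]
  [ 0   1   0   3 ]
  [ 0   0   1   4 ]
r1 -> r1 + 2·r3
  [ 1  -1  0  1 ]
  [ 0   1  0  3 ]
  [ 0   0  1  4 ]
r1 -> r1 + r2
  [ 1  0  0  4 ]
  [ 0  1  0  3 ]
  [ 0  0  1  4 ]

[[1, 0, 0, 4], [0, 1, 0, 3], [0, 0, 1, 4]]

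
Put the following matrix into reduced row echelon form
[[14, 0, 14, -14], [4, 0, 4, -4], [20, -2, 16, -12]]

R1 ← 1/14·R1
  [  1   0   1   -1 ]
  [  4   0   4   -4 ]
  [ 20  -2  16  -12 ]
R2 ← R2 − 4·R1
  [  1   0   1   -1 ]
  [  0   0   0    0 ]
  [ 20  -2  16  -12 ]
R3 ← R3 − 20·R1
  [ 1   0   1  -1 ]
  [ 0   0   0   0 ]
  [ 0  -2  -4   8 ]
R2 ↔ R3
  [ 1   0   1  -1 ]
  [ 0  -2  -4   8 ]
  [ 0   0   0   0 ]
R2 ← -1/2·R2
  [ 1  0  1  -1 ]
  [ 0  1  2  -4 ]
  [ 0  0  0   0 ]

[[1, 0, 1, -1], [0, 1, 2, -4], [0, 0, 0, 0]]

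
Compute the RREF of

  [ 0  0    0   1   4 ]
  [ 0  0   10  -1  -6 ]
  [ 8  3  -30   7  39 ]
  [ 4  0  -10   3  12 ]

ρ1 <=> ρ3
  [ 8  3  -30   7  39 ]
  [ 0  0   10  -1  -6 ]
  [ 0  0    0   1   4 ]
  [ 4  0  -10   3  12 ]
ρ1 ← 1/8·ρ1
  [ 1  3/8  -15/4  7/8  39/8 ]
  [ 0    0     10   -1    -6 ]
  [ 0    0      0    1     4 ]
  [ 4    0    -10    3    12 ]
ρ4 ← ρ4 − 4·ρ1
  [ 1   3/8  -15/4   7/8   39/8 ]
  [ 0     0     10    -1     -6 ]
  [ 0     0      0     1      4 ]
  [ 0  -3/2      5  -1/2  -15/2 ]
ρ2 <=> ρ4
  [ 1   3/8  -15/4   7/8   39/8 ]
  [ 0  -3/2      5  -1/2  -15/2 ]
  [ 0     0      0     1      4 ]
  [ 0     0     10    -1     -6 ]
ρ2 ← -2/3·ρ2
  [ 1  3/8  -15/4  7/8  39/8 ]
  [ 0    1  -10/3  1/3     5 ]
  [ 0    0      0    1     4 ]
  [ 0    0     10   -1    -6 ]
ρ3 <=> ρ4
  [ 1  3/8  -15/4  7/8  39/8 ]
  [ 0    1  -10/3  1/3     5 ]
  [ 0    0     10   -1    -6 ]
  [ 0    0      0    1     4 ]
ρ3 ← 1/10·ρ3
  [ 1  3/8  -15/4    7/8  39/8 ]
  [ 0    1  -10/3    1/3     5 ]
  [ 0    0      1  -1/10  -3/5 ]
  [ 0    0      0      1     4 ]
ρ3 ← ρ3 + 1/10·ρ4
  [ 1  3/8  -15/4  7/8  39/8 ]
  [ 0    1  -10/3  1/3     5 ]
  [ 0    0      1    0  -1/5 ]
  [ 0    0      0    1     4 ]
ρ2 ← ρ2 − 1/3·ρ4
  [ 1  3/8  -15/4  7/8  39/8 ]
  [ 0    1  -10/3    0  11/3 ]
  [ 0    0      1    0  -1/5 ]
  [ 0    0      0    1     4 ]
ρ1 ← ρ1 − 7/8·ρ4
  [ 1  3/8  -15/4  0  11/8 ]
  [ 0    1  -10/3  0  11/3 ]
  [ 0    0      1  0  -1/5 ]
  [ 0    0      0  1     4 ]
ρ2 ← ρ2 + 10/3·ρ3
  [ 1  3/8  -15/4  0  11/8 ]
  [ 0    1      0  0     3 ]
  [ 0    0      1  0  -1/5 ]
  [ 0    0      0  1     4 ]
ρ1 ← ρ1 + 15/4·ρ3
  [ 1  3/8  0  0   5/8 ]
  [ 0    1  0  0     3 ]
  [ 0    0  1  0  -1/5 ]
  [ 0    0  0  1     4 ]
ρ1 ← ρ1 − 3/8·ρ2
  [ 1  0  0  0  -1/2 ]
  [ 0  1  0  0     3 ]
  [ 0  0  1  0  -1/5 ]
  [ 0  0  0  1     4 ]

[[1, 0, 0, 0, -1/2], [0, 1, 0, 0, 3], [0, 0, 1, 0, -1/5], [0, 0, 0, 1, 4]]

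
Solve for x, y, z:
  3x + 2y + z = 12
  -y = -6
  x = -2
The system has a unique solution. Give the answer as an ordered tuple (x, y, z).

(-2, 6, 6)

Form the augmented matrix and row-reduce:
  [ 3   2  1  |  12 ]
  [ 0  -1  0  |  -6 ]
  [ 1   0  0  |  -2 ]
Multiply R1 by 1/3.
  [ 1  2/3  1/3  |   4 ]
  [ 0   -1    0  |  -6 ]
  [ 1    0    0  |  -2 ]
Subtract R1 from R3.
  [ 1   2/3   1/3  |   4 ]
  [ 0    -1     0  |  -6 ]
  [ 0  -2/3  -1/3  |  -6 ]
Multiply R2 by -1.
  [ 1   2/3   1/3  |   4 ]
  [ 0     1     0  |   6 ]
  [ 0  -2/3  -1/3  |  -6 ]
Add 2/3 times R2 to R3.
  [ 1  2/3   1/3  |   4 ]
  [ 0    1     0  |   6 ]
  [ 0    0  -1/3  |  -2 ]
Multiply R3 by -3.
  [ 1  2/3  1/3  |  4 ]
  [ 0    1    0  |  6 ]
  [ 0    0    1  |  6 ]
Subtract 1/3 times R3 from R1.
  [ 1  2/3  0  |  2 ]
  [ 0    1  0  |  6 ]
  [ 0    0  1  |  6 ]
Subtract 2/3 times R2 from R1.
  [ 1  0  0  |  -2 ]
  [ 0  1  0  |   6 ]
  [ 0  0  1  |   6 ]
Reading off the last column: x = -2, y = 6, z = 6.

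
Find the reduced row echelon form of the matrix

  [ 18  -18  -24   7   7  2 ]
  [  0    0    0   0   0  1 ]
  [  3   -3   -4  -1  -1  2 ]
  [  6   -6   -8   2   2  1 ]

R1 -> 1/18·R1
R3 -> R3 − 3·R1
R4 -> R4 − 6·R1
R2 <-> R3
R2 -> -6/13·R2
R4 -> R4 + 1/3·R2
R4 -> R4 − 1/13·R3
R2 -> R2 + 10/13·R3
R1 -> R1 − 1/9·R3
R1 -> R1 − 7/18·R2

[[1, -1, -4/3, 0, 0, 0], [0, 0, 0, 1, 1, 0], [0, 0, 0, 0, 0, 1], [0, 0, 0, 0, 0, 0]]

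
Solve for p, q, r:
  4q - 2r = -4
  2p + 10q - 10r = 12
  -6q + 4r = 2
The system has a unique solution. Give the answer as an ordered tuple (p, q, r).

(1, -3, -4)

Form the augmented matrix and row-reduce:
  [ 0   4   -2  |  -4 ]
  [ 2  10  -10  |  12 ]
  [ 0  -6    4  |   2 ]
R1 ↔ R2
  [ 2  10  -10  |  12 ]
  [ 0   4   -2  |  -4 ]
  [ 0  -6    4  |   2 ]
R1 → 1/2·R1
  [ 1   5  -5  |   6 ]
  [ 0   4  -2  |  -4 ]
  [ 0  -6   4  |   2 ]
R2 → 1/4·R2
  [ 1   5    -5  |   6 ]
  [ 0   1  -1/2  |  -1 ]
  [ 0  -6     4  |   2 ]
R3 → R3 + 6·R2
  [ 1  5    -5  |   6 ]
  [ 0  1  -1/2  |  -1 ]
  [ 0  0     1  |  -4 ]
R2 → R2 + 1/2·R3
  [ 1  5  -5  |   6 ]
  [ 0  1   0  |  -3 ]
  [ 0  0   1  |  -4 ]
R1 → R1 + 5·R3
  [ 1  5  0  |  -14 ]
  [ 0  1  0  |   -3 ]
  [ 0  0  1  |   -4 ]
R1 → R1 − 5·R2
  [ 1  0  0  |   1 ]
  [ 0  1  0  |  -3 ]
  [ 0  0  1  |  -4 ]
Reading off the last column: p = 1, q = -3, r = -4.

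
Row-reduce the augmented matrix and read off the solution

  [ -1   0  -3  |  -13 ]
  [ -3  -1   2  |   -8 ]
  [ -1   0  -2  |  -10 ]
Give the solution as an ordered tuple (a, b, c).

R1 := -1·R1
  [  1   0   3  |   13 ]
  [ -3  -1   2  |   -8 ]
  [ -1   0  -2  |  -10 ]
R2 := R2 + 3·R1
  [  1   0   3  |   13 ]
  [  0  -1  11  |   31 ]
  [ -1   0  -2  |  -10 ]
R3 := R3 + R1
  [ 1   0   3  |  13 ]
  [ 0  -1  11  |  31 ]
  [ 0   0   1  |   3 ]
R2 := -1·R2
  [ 1  0    3  |   13 ]
  [ 0  1  -11  |  -31 ]
  [ 0  0    1  |    3 ]
R2 := R2 + 11·R3
  [ 1  0  3  |  13 ]
  [ 0  1  0  |   2 ]
  [ 0  0  1  |   3 ]
R1 := R1 − 3·R3
  [ 1  0  0  |  4 ]
  [ 0  1  0  |  2 ]
  [ 0  0  1  |  3 ]
Reading off the last column: a = 4, b = 2, c = 3.

(4, 2, 3)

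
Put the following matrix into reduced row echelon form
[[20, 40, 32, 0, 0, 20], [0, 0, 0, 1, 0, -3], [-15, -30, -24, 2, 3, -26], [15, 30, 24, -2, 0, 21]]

R1 -> 1/20·R1
R3 -> R3 + 15·R1
R4 -> R4 − 15·R1
R3 -> R3 − 2·R2
R4 -> R4 + 2·R2
R3 -> 1/3·R3

[[1, 2, 8/5, 0, 0, 1], [0, 0, 0, 1, 0, -3], [0, 0, 0, 0, 1, -5/3], [0, 0, 0, 0, 0, 0]]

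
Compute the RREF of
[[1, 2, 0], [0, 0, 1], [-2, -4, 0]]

[[1, 2, 0], [0, 0, 1], [0, 0, 0]]

R3 ← R3 + 2·R1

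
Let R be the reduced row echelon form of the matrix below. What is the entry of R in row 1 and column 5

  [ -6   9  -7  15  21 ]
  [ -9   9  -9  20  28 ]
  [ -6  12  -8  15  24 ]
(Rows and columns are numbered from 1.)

R1 → -1/6·R1
  [  1  -3/2  7/6  -5/2  -7/2 ]
  [ -9     9   -9    20    28 ]
  [ -6    12   -8    15    24 ]
R2 → R2 + 9·R1
  [  1  -3/2  7/6  -5/2  -7/2 ]
  [  0  -9/2  3/2  -5/2  -7/2 ]
  [ -6    12   -8    15    24 ]
R3 → R3 + 6·R1
  [ 1  -3/2  7/6  -5/2  -7/2 ]
  [ 0  -9/2  3/2  -5/2  -7/2 ]
  [ 0     3   -1     0     3 ]
R2 → -2/9·R2
  [ 1  -3/2   7/6  -5/2  -7/2 ]
  [ 0     1  -1/3   5/9   7/9 ]
  [ 0     3    -1     0     3 ]
R3 → R3 − 3·R2
  [ 1  -3/2   7/6  -5/2  -7/2 ]
  [ 0     1  -1/3   5/9   7/9 ]
  [ 0     0     0  -5/3   2/3 ]
R3 → -3/5·R3
  [ 1  -3/2   7/6  -5/2  -7/2 ]
  [ 0     1  -1/3   5/9   7/9 ]
  [ 0     0     0     1  -2/5 ]
R2 → R2 − 5/9·R3
  [ 1  -3/2   7/6  -5/2  -7/2 ]
  [ 0     1  -1/3     0     1 ]
  [ 0     0     0     1  -2/5 ]
R1 → R1 + 5/2·R3
  [ 1  -3/2   7/6  0  -9/2 ]
  [ 0     1  -1/3  0     1 ]
  [ 0     0     0  1  -2/5 ]
R1 → R1 + 3/2·R2
  [ 1  0   2/3  0    -3 ]
  [ 0  1  -1/3  0     1 ]
  [ 0  0     0  1  -2/5 ]

-3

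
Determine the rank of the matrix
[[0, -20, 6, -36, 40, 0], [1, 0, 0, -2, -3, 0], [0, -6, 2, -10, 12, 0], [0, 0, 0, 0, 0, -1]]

r1 <=> r2
  [ 1    0  0   -2  -3   0 ]
  [ 0  -20  6  -36  40   0 ]
  [ 0   -6  2  -10  12   0 ]
  [ 0    0  0    0   0  -1 ]
r2 := -1/20·r2
  [ 1   0      0   -2  -3   0 ]
  [ 0   1  -3/10  9/5  -2   0 ]
  [ 0  -6      2  -10  12   0 ]
  [ 0   0      0    0   0  -1 ]
r3 := r3 + 6·r2
  [ 1  0      0   -2  -3   0 ]
  [ 0  1  -3/10  9/5  -2   0 ]
  [ 0  0    1/5  4/5   0   0 ]
  [ 0  0      0    0   0  -1 ]
r3 := 5·r3
  [ 1  0      0   -2  -3   0 ]
  [ 0  1  -3/10  9/5  -2   0 ]
  [ 0  0      1    4   0   0 ]
  [ 0  0      0    0   0  -1 ]
r4 := -1·r4
  [ 1  0      0   -2  -3  0 ]
  [ 0  1  -3/10  9/5  -2  0 ]
  [ 0  0      1    4   0  0 ]
  [ 0  0      0    0   0  1 ]
r2 := r2 + 3/10·r3
  [ 1  0  0  -2  -3  0 ]
  [ 0  1  0   3  -2  0 ]
  [ 0  0  1   4   0  0 ]
  [ 0  0  0   0   0  1 ]
The reduced form has 4 nonzero rows.

rank = 4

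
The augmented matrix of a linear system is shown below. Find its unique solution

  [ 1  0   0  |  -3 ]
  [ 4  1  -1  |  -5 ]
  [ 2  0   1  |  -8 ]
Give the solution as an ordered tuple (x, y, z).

(-3, 5, -2)

R2 := R2 − 4·R1
  [ 1  0   0  |  -3 ]
  [ 0  1  -1  |   7 ]
  [ 2  0   1  |  -8 ]
R3 := R3 − 2·R1
  [ 1  0   0  |  -3 ]
  [ 0  1  -1  |   7 ]
  [ 0  0   1  |  -2 ]
R2 := R2 + R3
  [ 1  0  0  |  -3 ]
  [ 0  1  0  |   5 ]
  [ 0  0  1  |  -2 ]
Reading off the last column: x = -3, y = 5, z = -2.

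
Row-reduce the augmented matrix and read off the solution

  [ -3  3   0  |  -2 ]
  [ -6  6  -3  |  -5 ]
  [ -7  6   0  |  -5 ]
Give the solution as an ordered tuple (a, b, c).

Multiply ρ1 by -1/3.
  [  1  -1   0  |  2/3 ]
  [ -6   6  -3  |   -5 ]
  [ -7   6   0  |   -5 ]
Add 6 times ρ1 to ρ2.
  [  1  -1   0  |  2/3 ]
  [  0   0  -3  |   -1 ]
  [ -7   6   0  |   -5 ]
Add 7 times ρ1 to ρ3.
  [ 1  -1   0  |   2/3 ]
  [ 0   0  -3  |    -1 ]
  [ 0  -1   0  |  -1/3 ]
Swap ρ2 and ρ3.
  [ 1  -1   0  |   2/3 ]
  [ 0  -1   0  |  -1/3 ]
  [ 0   0  -3  |    -1 ]
Multiply ρ2 by -1.
  [ 1  -1   0  |  2/3 ]
  [ 0   1   0  |  1/3 ]
  [ 0   0  -3  |   -1 ]
Multiply ρ3 by -1/3.
  [ 1  -1  0  |  2/3 ]
  [ 0   1  0  |  1/3 ]
  [ 0   0  1  |  1/3 ]
Add ρ2 to ρ1.
  [ 1  0  0  |    1 ]
  [ 0  1  0  |  1/3 ]
  [ 0  0  1  |  1/3 ]
Reading off the last column: a = 1, b = 1/3, c = 1/3.

(1, 1/3, 1/3)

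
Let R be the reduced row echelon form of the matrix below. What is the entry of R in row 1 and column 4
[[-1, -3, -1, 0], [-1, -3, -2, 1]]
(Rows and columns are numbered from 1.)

R1 -> -1·R1
  [  1   3   1  0 ]
  [ -1  -3  -2  1 ]
R2 -> R2 + R1
  [ 1  3   1  0 ]
  [ 0  0  -1  1 ]
R2 -> -1·R2
  [ 1  3  1   0 ]
  [ 0  0  1  -1 ]
R1 -> R1 − R2
  [ 1  3  0   1 ]
  [ 0  0  1  -1 ]

1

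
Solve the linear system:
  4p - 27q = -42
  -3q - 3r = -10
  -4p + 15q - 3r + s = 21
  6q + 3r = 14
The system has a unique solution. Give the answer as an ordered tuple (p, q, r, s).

(-3/2, 4/3, 2, 1)

Form the augmented matrix and row-reduce:
  [  4  -27   0  0  |  -42 ]
  [  0   -3  -3  0  |  -10 ]
  [ -4   15  -3  1  |   21 ]
  [  0    6   3  0  |   14 ]
ρ1 ← 1/4·ρ1
  [  1  -27/4   0  0  |  -21/2 ]
  [  0     -3  -3  0  |    -10 ]
  [ -4     15  -3  1  |     21 ]
  [  0      6   3  0  |     14 ]
ρ3 ← ρ3 + 4·ρ1
  [ 1  -27/4   0  0  |  -21/2 ]
  [ 0     -3  -3  0  |    -10 ]
  [ 0    -12  -3  1  |    -21 ]
  [ 0      6   3  0  |     14 ]
ρ2 ← -1/3·ρ2
  [ 1  -27/4   0  0  |  -21/2 ]
  [ 0      1   1  0  |   10/3 ]
  [ 0    -12  -3  1  |    -21 ]
  [ 0      6   3  0  |     14 ]
ρ3 ← ρ3 + 12·ρ2
  [ 1  -27/4  0  0  |  -21/2 ]
  [ 0      1  1  0  |   10/3 ]
  [ 0      0  9  1  |     19 ]
  [ 0      6  3  0  |     14 ]
ρ4 ← ρ4 − 6·ρ2
  [ 1  -27/4   0  0  |  -21/2 ]
  [ 0      1   1  0  |   10/3 ]
  [ 0      0   9  1  |     19 ]
  [ 0      0  -3  0  |     -6 ]
ρ3 ← 1/9·ρ3
  [ 1  -27/4   0    0  |  -21/2 ]
  [ 0      1   1    0  |   10/3 ]
  [ 0      0   1  1/9  |   19/9 ]
  [ 0      0  -3    0  |     -6 ]
ρ4 ← ρ4 + 3·ρ3
  [ 1  -27/4  0    0  |  -21/2 ]
  [ 0      1  1    0  |   10/3 ]
  [ 0      0  1  1/9  |   19/9 ]
  [ 0      0  0  1/3  |    1/3 ]
ρ4 ← 3·ρ4
  [ 1  -27/4  0    0  |  -21/2 ]
  [ 0      1  1    0  |   10/3 ]
  [ 0      0  1  1/9  |   19/9 ]
  [ 0      0  0    1  |      1 ]
ρ3 ← ρ3 − 1/9·ρ4
  [ 1  -27/4  0  0  |  -21/2 ]
  [ 0      1  1  0  |   10/3 ]
  [ 0      0  1  0  |      2 ]
  [ 0      0  0  1  |      1 ]
ρ2 ← ρ2 − ρ3
  [ 1  -27/4  0  0  |  -21/2 ]
  [ 0      1  0  0  |    4/3 ]
  [ 0      0  1  0  |      2 ]
  [ 0      0  0  1  |      1 ]
ρ1 ← ρ1 + 27/4·ρ2
  [ 1  0  0  0  |  -3/2 ]
  [ 0  1  0  0  |   4/3 ]
  [ 0  0  1  0  |     2 ]
  [ 0  0  0  1  |     1 ]
Reading off the last column: p = -3/2, q = 4/3, r = 2, s = 1.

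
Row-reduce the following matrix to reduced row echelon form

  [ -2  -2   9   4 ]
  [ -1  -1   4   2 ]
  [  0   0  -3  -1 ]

[[1, 1, 0, 0], [0, 0, 1, 0], [0, 0, 0, 1]]

r1 -> -1/2·r1
  [  1   1  -9/2  -2 ]
  [ -1  -1     4   2 ]
  [  0   0    -3  -1 ]
r2 -> r2 + r1
  [ 1  1  -9/2  -2 ]
  [ 0  0  -1/2   0 ]
  [ 0  0    -3  -1 ]
r2 -> -2·r2
  [ 1  1  -9/2  -2 ]
  [ 0  0     1   0 ]
  [ 0  0    -3  -1 ]
r3 -> r3 + 3·r2
  [ 1  1  -9/2  -2 ]
  [ 0  0     1   0 ]
  [ 0  0     0  -1 ]
r3 -> -1·r3
  [ 1  1  -9/2  -2 ]
  [ 0  0     1   0 ]
  [ 0  0     0   1 ]
r1 -> r1 + 2·r3
  [ 1  1  -9/2  0 ]
  [ 0  0     1  0 ]
  [ 0  0     0  1 ]
r1 -> r1 + 9/2·r2
  [ 1  1  0  0 ]
  [ 0  0  1  0 ]
  [ 0  0  0  1 ]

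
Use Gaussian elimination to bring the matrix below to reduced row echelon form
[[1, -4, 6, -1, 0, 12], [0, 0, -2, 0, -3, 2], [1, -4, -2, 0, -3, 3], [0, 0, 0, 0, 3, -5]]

[[1, -4, 0, 0, 0, 1], [0, 0, 1, 0, 0, 3/2], [0, 0, 0, 1, 0, -2], [0, 0, 0, 0, 1, -5/3]]

r3 ← r3 − r1
  [ 1  -4   6  -1   0  12 ]
  [ 0   0  -2   0  -3   2 ]
  [ 0   0  -8   1  -3  -9 ]
  [ 0   0   0   0   3  -5 ]
r2 ← -1/2·r2
  [ 1  -4   6  -1    0  12 ]
  [ 0   0   1   0  3/2  -1 ]
  [ 0   0  -8   1   -3  -9 ]
  [ 0   0   0   0    3  -5 ]
r3 ← r3 + 8·r2
  [ 1  -4  6  -1    0   12 ]
  [ 0   0  1   0  3/2   -1 ]
  [ 0   0  0   1    9  -17 ]
  [ 0   0  0   0    3   -5 ]
r4 ← 1/3·r4
  [ 1  -4  6  -1    0    12 ]
  [ 0   0  1   0  3/2    -1 ]
  [ 0   0  0   1    9   -17 ]
  [ 0   0  0   0    1  -5/3 ]
r3 ← r3 − 9·r4
  [ 1  -4  6  -1    0    12 ]
  [ 0   0  1   0  3/2    -1 ]
  [ 0   0  0   1    0    -2 ]
  [ 0   0  0   0    1  -5/3 ]
r2 ← r2 − 3/2·r4
  [ 1  -4  6  -1  0    12 ]
  [ 0   0  1   0  0   3/2 ]
  [ 0   0  0   1  0    -2 ]
  [ 0   0  0   0  1  -5/3 ]
r1 ← r1 + r3
  [ 1  -4  6  0  0    10 ]
  [ 0   0  1  0  0   3/2 ]
  [ 0   0  0  1  0    -2 ]
  [ 0   0  0  0  1  -5/3 ]
r1 ← r1 − 6·r2
  [ 1  -4  0  0  0     1 ]
  [ 0   0  1  0  0   3/2 ]
  [ 0   0  0  1  0    -2 ]
  [ 0   0  0  0  1  -5/3 ]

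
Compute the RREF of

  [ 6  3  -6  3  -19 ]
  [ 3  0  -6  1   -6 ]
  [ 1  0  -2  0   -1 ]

R1 → 1/6·R1
  [ 1  1/2  -1  1/2  -19/6 ]
  [ 3    0  -6    1     -6 ]
  [ 1    0  -2    0     -1 ]
R2 → R2 − 3·R1
  [ 1   1/2  -1   1/2  -19/6 ]
  [ 0  -3/2  -3  -1/2    7/2 ]
  [ 1     0  -2     0     -1 ]
R3 → R3 − R1
  [ 1   1/2  -1   1/2  -19/6 ]
  [ 0  -3/2  -3  -1/2    7/2 ]
  [ 0  -1/2  -1  -1/2   13/6 ]
R2 → -2/3·R2
  [ 1   1/2  -1   1/2  -19/6 ]
  [ 0     1   2   1/3   -7/3 ]
  [ 0  -1/2  -1  -1/2   13/6 ]
R3 → R3 + 1/2·R2
  [ 1  1/2  -1   1/2  -19/6 ]
  [ 0    1   2   1/3   -7/3 ]
  [ 0    0   0  -1/3      1 ]
R3 → -3·R3
  [ 1  1/2  -1  1/2  -19/6 ]
  [ 0    1   2  1/3   -7/3 ]
  [ 0    0   0    1     -3 ]
R2 → R2 − 1/3·R3
  [ 1  1/2  -1  1/2  -19/6 ]
  [ 0    1   2    0   -4/3 ]
  [ 0    0   0    1     -3 ]
R1 → R1 − 1/2·R3
  [ 1  1/2  -1  0  -5/3 ]
  [ 0    1   2  0  -4/3 ]
  [ 0    0   0  1    -3 ]
R1 → R1 − 1/2·R2
  [ 1  0  -2  0    -1 ]
  [ 0  1   2  0  -4/3 ]
  [ 0  0   0  1    -3 ]

[[1, 0, -2, 0, -1], [0, 1, 2, 0, -4/3], [0, 0, 0, 1, -3]]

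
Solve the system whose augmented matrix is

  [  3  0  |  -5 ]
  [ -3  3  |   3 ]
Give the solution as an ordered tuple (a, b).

(-5/3, -2/3)

R1 := 1/3·R1
R2 := R2 + 3·R1
R2 := 1/3·R2
Reading off the last column: a = -5/3, b = -2/3.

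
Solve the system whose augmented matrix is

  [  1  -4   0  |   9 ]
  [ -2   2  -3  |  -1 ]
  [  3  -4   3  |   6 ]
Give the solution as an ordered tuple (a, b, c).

Add 2 times ρ1 to ρ2.
Subtract 3 times ρ1 from ρ3.
Multiply ρ2 by -1/6.
Subtract 8 times ρ2 from ρ3.
Multiply ρ3 by -1.
Subtract 1/2 times ρ3 from ρ2.
Add 4 times ρ2 to ρ1.
Reading off the last column: a = 1, b = -2, c = -5/3.

(1, -2, -5/3)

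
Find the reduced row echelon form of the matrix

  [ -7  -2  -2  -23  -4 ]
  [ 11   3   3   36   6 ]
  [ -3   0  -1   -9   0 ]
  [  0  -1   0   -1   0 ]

[[1, 0, 0, 3, 0], [0, 1, 0, 1, 0], [0, 0, 1, 0, 0], [0, 0, 0, 0, 1]]

ρ1 → -1/7·ρ1
ρ2 → ρ2 − 11·ρ1
ρ3 → ρ3 + 3·ρ1
ρ2 → -7·ρ2
ρ3 → ρ3 − 6/7·ρ2
ρ4 → ρ4 + ρ2
ρ3 → -1·ρ3
ρ4 → ρ4 − ρ3
ρ4 → 1/2·ρ4
ρ2 → ρ2 − 2·ρ4
ρ1 → ρ1 − 4/7·ρ4
ρ2 → ρ2 − ρ3
ρ1 → ρ1 − 2/7·ρ3
ρ1 → ρ1 − 2/7·ρ2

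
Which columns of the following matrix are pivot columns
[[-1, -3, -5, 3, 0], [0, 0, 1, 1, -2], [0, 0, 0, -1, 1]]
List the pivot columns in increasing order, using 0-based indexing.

R1 := -1·R1
  [ 1  3  5  -3   0 ]
  [ 0  0  1   1  -2 ]
  [ 0  0  0  -1   1 ]
R3 := -1·R3
  [ 1  3  5  -3   0 ]
  [ 0  0  1   1  -2 ]
  [ 0  0  0   1  -1 ]
R2 := R2 − R3
  [ 1  3  5  -3   0 ]
  [ 0  0  1   0  -1 ]
  [ 0  0  0   1  -1 ]
R1 := R1 + 3·R3
  [ 1  3  5  0  -3 ]
  [ 0  0  1  0  -1 ]
  [ 0  0  0  1  -1 ]
R1 := R1 − 5·R2
  [ 1  3  0  0   2 ]
  [ 0  0  1  0  -1 ]
  [ 0  0  0  1  -1 ]
Pivot columns are the columns containing a leading 1.

0, 2, 3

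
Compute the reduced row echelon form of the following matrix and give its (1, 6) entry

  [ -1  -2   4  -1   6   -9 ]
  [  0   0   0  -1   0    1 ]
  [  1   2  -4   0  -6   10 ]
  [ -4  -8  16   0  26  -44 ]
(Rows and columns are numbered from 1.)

Multiply R1 by -1.
  [  1   2  -4   1  -6    9 ]
  [  0   0   0  -1   0    1 ]
  [  1   2  -4   0  -6   10 ]
  [ -4  -8  16   0  26  -44 ]
Subtract R1 from R3.
  [  1   2  -4   1  -6    9 ]
  [  0   0   0  -1   0    1 ]
  [  0   0   0  -1   0    1 ]
  [ -4  -8  16   0  26  -44 ]
Add 4 times R1 to R4.
  [ 1  2  -4   1  -6   9 ]
  [ 0  0   0  -1   0   1 ]
  [ 0  0   0  -1   0   1 ]
  [ 0  0   0   4   2  -8 ]
Multiply R2 by -1.
  [ 1  2  -4   1  -6   9 ]
  [ 0  0   0   1   0  -1 ]
  [ 0  0   0  -1   0   1 ]
  [ 0  0   0   4   2  -8 ]
Add R2 to R3.
  [ 1  2  -4  1  -6   9 ]
  [ 0  0   0  1   0  -1 ]
  [ 0  0   0  0   0   0 ]
  [ 0  0   0  4   2  -8 ]
Subtract 4 times R2 from R4.
  [ 1  2  -4  1  -6   9 ]
  [ 0  0   0  1   0  -1 ]
  [ 0  0   0  0   0   0 ]
  [ 0  0   0  0   2  -4 ]
Swap R3 and R4.
  [ 1  2  -4  1  -6   9 ]
  [ 0  0   0  1   0  -1 ]
  [ 0  0   0  0   2  -4 ]
  [ 0  0   0  0   0   0 ]
Multiply R3 by 1/2.
  [ 1  2  -4  1  -6   9 ]
  [ 0  0   0  1   0  -1 ]
  [ 0  0   0  0   1  -2 ]
  [ 0  0   0  0   0   0 ]
Add 6 times R3 to R1.
  [ 1  2  -4  1  0  -3 ]
  [ 0  0   0  1  0  -1 ]
  [ 0  0   0  0  1  -2 ]
  [ 0  0   0  0  0   0 ]
Subtract R2 from R1.
  [ 1  2  -4  0  0  -2 ]
  [ 0  0   0  1  0  -1 ]
  [ 0  0   0  0  1  -2 ]
  [ 0  0   0  0  0   0 ]

-2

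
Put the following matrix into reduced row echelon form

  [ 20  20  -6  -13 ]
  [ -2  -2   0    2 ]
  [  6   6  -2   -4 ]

[[1, 1, 0, 0], [0, 0, 1, 0], [0, 0, 0, 1]]

ρ1 ← 1/20·ρ1
  [  1   1  -3/10  -13/20 ]
  [ -2  -2      0       2 ]
  [  6   6     -2      -4 ]
ρ2 ← ρ2 + 2·ρ1
  [ 1  1  -3/10  -13/20 ]
  [ 0  0   -3/5    7/10 ]
  [ 6  6     -2      -4 ]
ρ3 ← ρ3 − 6·ρ1
  [ 1  1  -3/10  -13/20 ]
  [ 0  0   -3/5    7/10 ]
  [ 0  0   -1/5   -1/10 ]
ρ2 ← -5/3·ρ2
  [ 1  1  -3/10  -13/20 ]
  [ 0  0      1    -7/6 ]
  [ 0  0   -1/5   -1/10 ]
ρ3 ← ρ3 + 1/5·ρ2
  [ 1  1  -3/10  -13/20 ]
  [ 0  0      1    -7/6 ]
  [ 0  0      0    -1/3 ]
ρ3 ← -3·ρ3
  [ 1  1  -3/10  -13/20 ]
  [ 0  0      1    -7/6 ]
  [ 0  0      0       1 ]
ρ2 ← ρ2 + 7/6·ρ3
  [ 1  1  -3/10  -13/20 ]
  [ 0  0      1       0 ]
  [ 0  0      0       1 ]
ρ1 ← ρ1 + 13/20·ρ3
  [ 1  1  -3/10  0 ]
  [ 0  0      1  0 ]
  [ 0  0      0  1 ]
ρ1 ← ρ1 + 3/10·ρ2
  [ 1  1  0  0 ]
  [ 0  0  1  0 ]
  [ 0  0  0  1 ]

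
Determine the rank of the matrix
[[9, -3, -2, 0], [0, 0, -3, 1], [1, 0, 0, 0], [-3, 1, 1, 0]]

rank = 4

Multiply R1 by 1/9.
  [  1  -1/3  -2/9  0 ]
  [  0     0    -3  1 ]
  [  1     0     0  0 ]
  [ -3     1     1  0 ]
Subtract R1 from R3.
  [  1  -1/3  -2/9  0 ]
  [  0     0    -3  1 ]
  [  0   1/3   2/9  0 ]
  [ -3     1     1  0 ]
Add 3 times R1 to R4.
  [ 1  -1/3  -2/9  0 ]
  [ 0     0    -3  1 ]
  [ 0   1/3   2/9  0 ]
  [ 0     0   1/3  0 ]
Swap R2 and R3.
  [ 1  -1/3  -2/9  0 ]
  [ 0   1/3   2/9  0 ]
  [ 0     0    -3  1 ]
  [ 0     0   1/3  0 ]
Multiply R2 by 3.
  [ 1  -1/3  -2/9  0 ]
  [ 0     1   2/3  0 ]
  [ 0     0    -3  1 ]
  [ 0     0   1/3  0 ]
Multiply R3 by -1/3.
  [ 1  -1/3  -2/9     0 ]
  [ 0     1   2/3     0 ]
  [ 0     0     1  -1/3 ]
  [ 0     0   1/3     0 ]
Subtract 1/3 times R3 from R4.
  [ 1  -1/3  -2/9     0 ]
  [ 0     1   2/3     0 ]
  [ 0     0     1  -1/3 ]
  [ 0     0     0   1/9 ]
Multiply R4 by 9.
  [ 1  -1/3  -2/9     0 ]
  [ 0     1   2/3     0 ]
  [ 0     0     1  -1/3 ]
  [ 0     0     0     1 ]
Add 1/3 times R4 to R3.
  [ 1  -1/3  -2/9  0 ]
  [ 0     1   2/3  0 ]
  [ 0     0     1  0 ]
  [ 0     0     0  1 ]
Subtract 2/3 times R3 from R2.
  [ 1  -1/3  -2/9  0 ]
  [ 0     1     0  0 ]
  [ 0     0     1  0 ]
  [ 0     0     0  1 ]
Add 2/9 times R3 to R1.
  [ 1  -1/3  0  0 ]
  [ 0     1  0  0 ]
  [ 0     0  1  0 ]
  [ 0     0  0  1 ]
Add 1/3 times R2 to R1.
  [ 1  0  0  0 ]
  [ 0  1  0  0 ]
  [ 0  0  1  0 ]
  [ 0  0  0  1 ]
The reduced form has 4 nonzero rows.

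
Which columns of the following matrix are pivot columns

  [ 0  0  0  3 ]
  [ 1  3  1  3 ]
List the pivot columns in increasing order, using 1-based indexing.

1, 4

R1 ↔ R2
  [ 1  3  1  3 ]
  [ 0  0  0  3 ]
R2 -> 1/3·R2
  [ 1  3  1  3 ]
  [ 0  0  0  1 ]
R1 -> R1 − 3·R2
  [ 1  3  1  0 ]
  [ 0  0  0  1 ]
Pivot columns are the columns containing a leading 1.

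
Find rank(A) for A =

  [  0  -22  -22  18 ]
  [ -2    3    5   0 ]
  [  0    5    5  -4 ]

rank = 3

r1 <=> r2
  [ -2    3    5   0 ]
  [  0  -22  -22  18 ]
  [  0    5    5  -4 ]
r1 -> -1/2·r1
  [ 1  -3/2  -5/2   0 ]
  [ 0   -22   -22  18 ]
  [ 0     5     5  -4 ]
r2 -> -1/22·r2
  [ 1  -3/2  -5/2      0 ]
  [ 0     1     1  -9/11 ]
  [ 0     5     5     -4 ]
r3 -> r3 − 5·r2
  [ 1  -3/2  -5/2      0 ]
  [ 0     1     1  -9/11 ]
  [ 0     0     0   1/11 ]
r3 -> 11·r3
  [ 1  -3/2  -5/2      0 ]
  [ 0     1     1  -9/11 ]
  [ 0     0     0      1 ]
r2 -> r2 + 9/11·r3
  [ 1  -3/2  -5/2  0 ]
  [ 0     1     1  0 ]
  [ 0     0     0  1 ]
r1 -> r1 + 3/2·r2
  [ 1  0  -1  0 ]
  [ 0  1   1  0 ]
  [ 0  0   0  1 ]
The reduced form has 3 nonzero rows.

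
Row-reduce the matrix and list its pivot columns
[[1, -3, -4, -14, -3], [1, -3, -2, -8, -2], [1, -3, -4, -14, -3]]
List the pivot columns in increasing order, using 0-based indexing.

0, 2

r2 ← r2 − r1
r3 ← r3 − r1
r2 ← 1/2·r2
r1 ← r1 + 4·r2
Pivot columns are the columns containing a leading 1.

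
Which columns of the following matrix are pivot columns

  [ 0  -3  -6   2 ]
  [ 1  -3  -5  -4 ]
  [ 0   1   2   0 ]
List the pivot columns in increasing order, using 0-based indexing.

Swap R1 and R2.
  [ 1  -3  -5  -4 ]
  [ 0  -3  -6   2 ]
  [ 0   1   2   0 ]
Multiply R2 by -1/3.
  [ 1  -3  -5    -4 ]
  [ 0   1   2  -2/3 ]
  [ 0   1   2     0 ]
Subtract R2 from R3.
  [ 1  -3  -5    -4 ]
  [ 0   1   2  -2/3 ]
  [ 0   0   0   2/3 ]
Multiply R3 by 3/2.
  [ 1  -3  -5    -4 ]
  [ 0   1   2  -2/3 ]
  [ 0   0   0     1 ]
Add 2/3 times R3 to R2.
  [ 1  -3  -5  -4 ]
  [ 0   1   2   0 ]
  [ 0   0   0   1 ]
Add 4 times R3 to R1.
  [ 1  -3  -5  0 ]
  [ 0   1   2  0 ]
  [ 0   0   0  1 ]
Add 3 times R2 to R1.
  [ 1  0  1  0 ]
  [ 0  1  2  0 ]
  [ 0  0  0  1 ]
Pivot columns are the columns containing a leading 1.

0, 1, 3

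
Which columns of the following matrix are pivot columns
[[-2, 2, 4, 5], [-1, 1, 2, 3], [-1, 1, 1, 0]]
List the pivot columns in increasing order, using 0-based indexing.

0, 2, 3

R1 ← -1/2·R1
  [  1  -1  -2  -5/2 ]
  [ -1   1   2     3 ]
  [ -1   1   1     0 ]
R2 ← R2 + R1
  [  1  -1  -2  -5/2 ]
  [  0   0   0   1/2 ]
  [ -1   1   1     0 ]
R3 ← R3 + R1
  [ 1  -1  -2  -5/2 ]
  [ 0   0   0   1/2 ]
  [ 0   0  -1  -5/2 ]
R2 ↔ R3
  [ 1  -1  -2  -5/2 ]
  [ 0   0  -1  -5/2 ]
  [ 0   0   0   1/2 ]
R2 ← -1·R2
  [ 1  -1  -2  -5/2 ]
  [ 0   0   1   5/2 ]
  [ 0   0   0   1/2 ]
R3 ← 2·R3
  [ 1  -1  -2  -5/2 ]
  [ 0   0   1   5/2 ]
  [ 0   0   0     1 ]
R2 ← R2 − 5/2·R3
  [ 1  -1  -2  -5/2 ]
  [ 0   0   1     0 ]
  [ 0   0   0     1 ]
R1 ← R1 + 5/2·R3
  [ 1  -1  -2  0 ]
  [ 0   0   1  0 ]
  [ 0   0   0  1 ]
R1 ← R1 + 2·R2
  [ 1  -1  0  0 ]
  [ 0   0  1  0 ]
  [ 0   0  0  1 ]
Pivot columns are the columns containing a leading 1.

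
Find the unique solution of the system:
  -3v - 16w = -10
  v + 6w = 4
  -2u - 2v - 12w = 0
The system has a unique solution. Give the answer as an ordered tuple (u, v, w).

Form the augmented matrix and row-reduce:
  [  0  -3  -16  |  -10 ]
  [  0   1    6  |    4 ]
  [ -2  -2  -12  |    0 ]
r1 ↔ r3
  [ -2  -2  -12  |    0 ]
  [  0   1    6  |    4 ]
  [  0  -3  -16  |  -10 ]
r1 ← -1/2·r1
  [ 1   1    6  |    0 ]
  [ 0   1    6  |    4 ]
  [ 0  -3  -16  |  -10 ]
r3 ← r3 + 3·r2
  [ 1  1  6  |  0 ]
  [ 0  1  6  |  4 ]
  [ 0  0  2  |  2 ]
r3 ← 1/2·r3
  [ 1  1  6  |  0 ]
  [ 0  1  6  |  4 ]
  [ 0  0  1  |  1 ]
r2 ← r2 − 6·r3
  [ 1  1  6  |   0 ]
  [ 0  1  0  |  -2 ]
  [ 0  0  1  |   1 ]
r1 ← r1 − 6·r3
  [ 1  1  0  |  -6 ]
  [ 0  1  0  |  -2 ]
  [ 0  0  1  |   1 ]
r1 ← r1 − r2
  [ 1  0  0  |  -4 ]
  [ 0  1  0  |  -2 ]
  [ 0  0  1  |   1 ]
Reading off the last column: u = -4, v = -2, w = 1.

(-4, -2, 1)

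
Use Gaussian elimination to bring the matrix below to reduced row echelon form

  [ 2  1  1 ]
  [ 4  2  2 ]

Multiply R1 by 1/2.
  [ 1  1/2  1/2 ]
  [ 4    2    2 ]
Subtract 4 times R1 from R2.
  [ 1  1/2  1/2 ]
  [ 0    0    0 ]

[[1, 1/2, 1/2], [0, 0, 0]]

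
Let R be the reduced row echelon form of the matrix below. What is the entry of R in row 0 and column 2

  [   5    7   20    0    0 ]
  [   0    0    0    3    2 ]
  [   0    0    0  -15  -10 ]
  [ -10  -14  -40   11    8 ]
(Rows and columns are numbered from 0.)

4

R1 -> 1/5·R1
  [   1  7/5    4    0    0 ]
  [   0    0    0    3    2 ]
  [   0    0    0  -15  -10 ]
  [ -10  -14  -40   11    8 ]
R4 -> R4 + 10·R1
  [ 1  7/5  4    0    0 ]
  [ 0    0  0    3    2 ]
  [ 0    0  0  -15  -10 ]
  [ 0    0  0   11    8 ]
R2 -> 1/3·R2
  [ 1  7/5  4    0    0 ]
  [ 0    0  0    1  2/3 ]
  [ 0    0  0  -15  -10 ]
  [ 0    0  0   11    8 ]
R3 -> R3 + 15·R2
  [ 1  7/5  4   0    0 ]
  [ 0    0  0   1  2/3 ]
  [ 0    0  0   0    0 ]
  [ 0    0  0  11    8 ]
R4 -> R4 − 11·R2
  [ 1  7/5  4  0    0 ]
  [ 0    0  0  1  2/3 ]
  [ 0    0  0  0    0 ]
  [ 0    0  0  0  2/3 ]
R3 <-> R4
  [ 1  7/5  4  0    0 ]
  [ 0    0  0  1  2/3 ]
  [ 0    0  0  0  2/3 ]
  [ 0    0  0  0    0 ]
R3 -> 3/2·R3
  [ 1  7/5  4  0    0 ]
  [ 0    0  0  1  2/3 ]
  [ 0    0  0  0    1 ]
  [ 0    0  0  0    0 ]
R2 -> R2 − 2/3·R3
  [ 1  7/5  4  0  0 ]
  [ 0    0  0  1  0 ]
  [ 0    0  0  0  1 ]
  [ 0    0  0  0  0 ]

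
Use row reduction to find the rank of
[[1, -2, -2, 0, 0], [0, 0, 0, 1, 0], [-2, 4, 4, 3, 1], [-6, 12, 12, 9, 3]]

rank = 3

Add 2 times R1 to R3.
  [  1  -2  -2  0  0 ]
  [  0   0   0  1  0 ]
  [  0   0   0  3  1 ]
  [ -6  12  12  9  3 ]
Add 6 times R1 to R4.
  [ 1  -2  -2  0  0 ]
  [ 0   0   0  1  0 ]
  [ 0   0   0  3  1 ]
  [ 0   0   0  9  3 ]
Subtract 3 times R2 from R3.
  [ 1  -2  -2  0  0 ]
  [ 0   0   0  1  0 ]
  [ 0   0   0  0  1 ]
  [ 0   0   0  9  3 ]
Subtract 9 times R2 from R4.
  [ 1  -2  -2  0  0 ]
  [ 0   0   0  1  0 ]
  [ 0   0   0  0  1 ]
  [ 0   0   0  0  3 ]
Subtract 3 times R3 from R4.
  [ 1  -2  -2  0  0 ]
  [ 0   0   0  1  0 ]
  [ 0   0   0  0  1 ]
  [ 0   0   0  0  0 ]
The reduced form has 3 nonzero rows.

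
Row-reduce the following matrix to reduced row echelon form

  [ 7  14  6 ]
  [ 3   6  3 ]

Multiply R1 by 1/7.
  [ 1  2  6/7 ]
  [ 3  6    3 ]
Subtract 3 times R1 from R2.
  [ 1  2  6/7 ]
  [ 0  0  3/7 ]
Multiply R2 by 7/3.
  [ 1  2  6/7 ]
  [ 0  0    1 ]
Subtract 6/7 times R2 from R1.
  [ 1  2  0 ]
  [ 0  0  1 ]

[[1, 2, 0], [0, 0, 1]]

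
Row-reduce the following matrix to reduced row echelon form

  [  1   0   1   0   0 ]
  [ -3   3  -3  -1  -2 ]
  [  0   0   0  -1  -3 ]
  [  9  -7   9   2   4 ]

R2 → R2 + 3·R1
  [ 1   0  1   0   0 ]
  [ 0   3  0  -1  -2 ]
  [ 0   0  0  -1  -3 ]
  [ 9  -7  9   2   4 ]
R4 → R4 − 9·R1
  [ 1   0  1   0   0 ]
  [ 0   3  0  -1  -2 ]
  [ 0   0  0  -1  -3 ]
  [ 0  -7  0   2   4 ]
R2 → 1/3·R2
  [ 1   0  1     0     0 ]
  [ 0   1  0  -1/3  -2/3 ]
  [ 0   0  0    -1    -3 ]
  [ 0  -7  0     2     4 ]
R4 → R4 + 7·R2
  [ 1  0  1     0     0 ]
  [ 0  1  0  -1/3  -2/3 ]
  [ 0  0  0    -1    -3 ]
  [ 0  0  0  -1/3  -2/3 ]
R3 → -1·R3
  [ 1  0  1     0     0 ]
  [ 0  1  0  -1/3  -2/3 ]
  [ 0  0  0     1     3 ]
  [ 0  0  0  -1/3  -2/3 ]
R4 → R4 + 1/3·R3
  [ 1  0  1     0     0 ]
  [ 0  1  0  -1/3  -2/3 ]
  [ 0  0  0     1     3 ]
  [ 0  0  0     0   1/3 ]
R4 → 3·R4
  [ 1  0  1     0     0 ]
  [ 0  1  0  -1/3  -2/3 ]
  [ 0  0  0     1     3 ]
  [ 0  0  0     0     1 ]
R3 → R3 − 3·R4
  [ 1  0  1     0     0 ]
  [ 0  1  0  -1/3  -2/3 ]
  [ 0  0  0     1     0 ]
  [ 0  0  0     0     1 ]
R2 → R2 + 2/3·R4
  [ 1  0  1     0  0 ]
  [ 0  1  0  -1/3  0 ]
  [ 0  0  0     1  0 ]
  [ 0  0  0     0  1 ]
R2 → R2 + 1/3·R3
  [ 1  0  1  0  0 ]
  [ 0  1  0  0  0 ]
  [ 0  0  0  1  0 ]
  [ 0  0  0  0  1 ]

[[1, 0, 1, 0, 0], [0, 1, 0, 0, 0], [0, 0, 0, 1, 0], [0, 0, 0, 0, 1]]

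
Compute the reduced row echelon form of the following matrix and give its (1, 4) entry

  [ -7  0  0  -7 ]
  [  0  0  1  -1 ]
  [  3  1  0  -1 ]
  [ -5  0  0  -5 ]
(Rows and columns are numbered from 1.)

Multiply ρ1 by -1/7.
  [  1  0  0   1 ]
  [  0  0  1  -1 ]
  [  3  1  0  -1 ]
  [ -5  0  0  -5 ]
Subtract 3 times ρ1 from ρ3.
  [  1  0  0   1 ]
  [  0  0  1  -1 ]
  [  0  1  0  -4 ]
  [ -5  0  0  -5 ]
Add 5 times ρ1 to ρ4.
  [ 1  0  0   1 ]
  [ 0  0  1  -1 ]
  [ 0  1  0  -4 ]
  [ 0  0  0   0 ]
Swap ρ2 and ρ3.
  [ 1  0  0   1 ]
  [ 0  1  0  -4 ]
  [ 0  0  1  -1 ]
  [ 0  0  0   0 ]

1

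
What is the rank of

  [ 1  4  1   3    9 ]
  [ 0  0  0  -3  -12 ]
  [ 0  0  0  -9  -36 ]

r2 -> -1/3·r2
  [ 1  4  1   3    9 ]
  [ 0  0  0   1    4 ]
  [ 0  0  0  -9  -36 ]
r3 -> r3 + 9·r2
  [ 1  4  1  3  9 ]
  [ 0  0  0  1  4 ]
  [ 0  0  0  0  0 ]
r1 -> r1 − 3·r2
  [ 1  4  1  0  -3 ]
  [ 0  0  0  1   4 ]
  [ 0  0  0  0   0 ]
The reduced form has 2 nonzero rows.

rank = 2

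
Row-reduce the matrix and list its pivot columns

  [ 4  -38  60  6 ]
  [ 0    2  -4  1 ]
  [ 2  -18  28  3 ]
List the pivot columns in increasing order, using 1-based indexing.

1, 2, 4

r1 -> 1/4·r1
  [ 1  -19/2  15  3/2 ]
  [ 0      2  -4    1 ]
  [ 2    -18  28    3 ]
r3 -> r3 − 2·r1
  [ 1  -19/2  15  3/2 ]
  [ 0      2  -4    1 ]
  [ 0      1  -2    0 ]
r2 -> 1/2·r2
  [ 1  -19/2  15  3/2 ]
  [ 0      1  -2  1/2 ]
  [ 0      1  -2    0 ]
r3 -> r3 − r2
  [ 1  -19/2  15   3/2 ]
  [ 0      1  -2   1/2 ]
  [ 0      0   0  -1/2 ]
r3 -> -2·r3
  [ 1  -19/2  15  3/2 ]
  [ 0      1  -2  1/2 ]
  [ 0      0   0    1 ]
r2 -> r2 − 1/2·r3
  [ 1  -19/2  15  3/2 ]
  [ 0      1  -2    0 ]
  [ 0      0   0    1 ]
r1 -> r1 − 3/2·r3
  [ 1  -19/2  15  0 ]
  [ 0      1  -2  0 ]
  [ 0      0   0  1 ]
r1 -> r1 + 19/2·r2
  [ 1  0  -4  0 ]
  [ 0  1  -2  0 ]
  [ 0  0   0  1 ]
Pivot columns are the columns containing a leading 1.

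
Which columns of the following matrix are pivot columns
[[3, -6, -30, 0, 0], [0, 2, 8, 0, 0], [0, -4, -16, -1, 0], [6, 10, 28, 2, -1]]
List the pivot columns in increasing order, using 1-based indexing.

1, 2, 4, 5

R1 → 1/3·R1
R4 → R4 − 6·R1
R2 → 1/2·R2
R3 → R3 + 4·R2
R4 → R4 − 22·R2
R3 → -1·R3
R4 → R4 − 2·R3
R4 → -1·R4
R1 → R1 + 2·R2
Pivot columns are the columns containing a leading 1.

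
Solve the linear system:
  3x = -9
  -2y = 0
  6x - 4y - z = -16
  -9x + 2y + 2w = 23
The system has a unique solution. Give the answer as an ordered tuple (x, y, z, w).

(-3, 0, -2, -2)

Form the augmented matrix and row-reduce:
  [  3   0   0  0  |   -9 ]
  [  0  -2   0  0  |    0 ]
  [  6  -4  -1  0  |  -16 ]
  [ -9   2   0  2  |   23 ]
R1 -> 1/3·R1
  [  1   0   0  0  |   -3 ]
  [  0  -2   0  0  |    0 ]
  [  6  -4  -1  0  |  -16 ]
  [ -9   2   0  2  |   23 ]
R3 -> R3 − 6·R1
  [  1   0   0  0  |  -3 ]
  [  0  -2   0  0  |   0 ]
  [  0  -4  -1  0  |   2 ]
  [ -9   2   0  2  |  23 ]
R4 -> R4 + 9·R1
  [ 1   0   0  0  |  -3 ]
  [ 0  -2   0  0  |   0 ]
  [ 0  -4  -1  0  |   2 ]
  [ 0   2   0  2  |  -4 ]
R2 -> -1/2·R2
  [ 1   0   0  0  |  -3 ]
  [ 0   1   0  0  |   0 ]
  [ 0  -4  -1  0  |   2 ]
  [ 0   2   0  2  |  -4 ]
R3 -> R3 + 4·R2
  [ 1  0   0  0  |  -3 ]
  [ 0  1   0  0  |   0 ]
  [ 0  0  -1  0  |   2 ]
  [ 0  2   0  2  |  -4 ]
R4 -> R4 − 2·R2
  [ 1  0   0  0  |  -3 ]
  [ 0  1   0  0  |   0 ]
  [ 0  0  -1  0  |   2 ]
  [ 0  0   0  2  |  -4 ]
R3 -> -1·R3
  [ 1  0  0  0  |  -3 ]
  [ 0  1  0  0  |   0 ]
  [ 0  0  1  0  |  -2 ]
  [ 0  0  0  2  |  -4 ]
R4 -> 1/2·R4
  [ 1  0  0  0  |  -3 ]
  [ 0  1  0  0  |   0 ]
  [ 0  0  1  0  |  -2 ]
  [ 0  0  0  1  |  -2 ]
Reading off the last column: x = -3, y = 0, z = -2, w = -2.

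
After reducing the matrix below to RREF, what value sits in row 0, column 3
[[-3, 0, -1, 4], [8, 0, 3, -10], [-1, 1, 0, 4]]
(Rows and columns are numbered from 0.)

-2

ρ1 -> -1/3·ρ1
  [  1  0  1/3  -4/3 ]
  [  8  0    3   -10 ]
  [ -1  1    0     4 ]
ρ2 -> ρ2 − 8·ρ1
  [  1  0  1/3  -4/3 ]
  [  0  0  1/3   2/3 ]
  [ -1  1    0     4 ]
ρ3 -> ρ3 + ρ1
  [ 1  0  1/3  -4/3 ]
  [ 0  0  1/3   2/3 ]
  [ 0  1  1/3   8/3 ]
ρ2 <=> ρ3
  [ 1  0  1/3  -4/3 ]
  [ 0  1  1/3   8/3 ]
  [ 0  0  1/3   2/3 ]
ρ3 -> 3·ρ3
  [ 1  0  1/3  -4/3 ]
  [ 0  1  1/3   8/3 ]
  [ 0  0    1     2 ]
ρ2 -> ρ2 − 1/3·ρ3
  [ 1  0  1/3  -4/3 ]
  [ 0  1    0     2 ]
  [ 0  0    1     2 ]
ρ1 -> ρ1 − 1/3·ρ3
  [ 1  0  0  -2 ]
  [ 0  1  0   2 ]
  [ 0  0  1   2 ]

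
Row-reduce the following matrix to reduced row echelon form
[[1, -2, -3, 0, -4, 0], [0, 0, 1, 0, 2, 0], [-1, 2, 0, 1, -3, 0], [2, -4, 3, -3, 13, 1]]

[[1, -2, 0, 0, 2, 0], [0, 0, 1, 0, 2, 0], [0, 0, 0, 1, -1, 0], [0, 0, 0, 0, 0, 1]]

Add R1 to R3.
  [ 1  -2  -3   0  -4  0 ]
  [ 0   0   1   0   2  0 ]
  [ 0   0  -3   1  -7  0 ]
  [ 2  -4   3  -3  13  1 ]
Subtract 2 times R1 from R4.
  [ 1  -2  -3   0  -4  0 ]
  [ 0   0   1   0   2  0 ]
  [ 0   0  -3   1  -7  0 ]
  [ 0   0   9  -3  21  1 ]
Add 3 times R2 to R3.
  [ 1  -2  -3   0  -4  0 ]
  [ 0   0   1   0   2  0 ]
  [ 0   0   0   1  -1  0 ]
  [ 0   0   9  -3  21  1 ]
Subtract 9 times R2 from R4.
  [ 1  -2  -3   0  -4  0 ]
  [ 0   0   1   0   2  0 ]
  [ 0   0   0   1  -1  0 ]
  [ 0   0   0  -3   3  1 ]
Add 3 times R3 to R4.
  [ 1  -2  -3  0  -4  0 ]
  [ 0   0   1  0   2  0 ]
  [ 0   0   0  1  -1  0 ]
  [ 0   0   0  0   0  1 ]
Add 3 times R2 to R1.
  [ 1  -2  0  0   2  0 ]
  [ 0   0  1  0   2  0 ]
  [ 0   0  0  1  -1  0 ]
  [ 0   0  0  0   0  1 ]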